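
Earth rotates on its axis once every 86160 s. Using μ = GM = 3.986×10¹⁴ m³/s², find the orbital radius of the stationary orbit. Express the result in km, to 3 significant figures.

A synchronous orbit has period T, so by Kepler's third law a = (μT²/4π²)^(1/3).
μT²/4π² = 3.986×10¹⁴ × (8.616×10⁴)² / 39.48 = 7.495×10²² m³.
a = 4.216×10⁷ m = 42163 km.

r_sync ≈ 42200 km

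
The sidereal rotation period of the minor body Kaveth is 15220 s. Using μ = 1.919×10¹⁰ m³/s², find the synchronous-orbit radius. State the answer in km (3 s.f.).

r_sync ≈ 483 km

A synchronous orbit has period T, so by Kepler's third law a = (μT²/4π²)^(1/3).
μT²/4π² = 1.919×10¹⁰ × (1.522×10⁴)² / 39.48 = 1.126×10¹⁷ m³.
a = 4.829×10⁵ m = 482.89 km.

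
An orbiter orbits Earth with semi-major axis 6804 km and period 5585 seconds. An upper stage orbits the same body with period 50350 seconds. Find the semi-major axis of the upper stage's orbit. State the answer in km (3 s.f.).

Kepler's third law: a³ ∝ T², so a₂ = a₁ (T₂/T₁)^(2/3).
T₂/T₁ = 9.015, (T₂/T₁)^(2/3) = 4.332.
a₂ = 6804 × 4.332 = 29470 km.

a₂ ≈ 29500 km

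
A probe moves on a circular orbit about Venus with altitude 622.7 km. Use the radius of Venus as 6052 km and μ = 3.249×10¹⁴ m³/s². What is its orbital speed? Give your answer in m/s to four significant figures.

r = 6052 + 622.7 = 6674.7 km = 6.6747×10⁶ m.
For a circular orbit v = √(μ/r) = √(3.249×10¹⁴ / 6.675×10⁶) = √(4.868×10⁷) = 6977 m/s.

v ≈ 6977 m/s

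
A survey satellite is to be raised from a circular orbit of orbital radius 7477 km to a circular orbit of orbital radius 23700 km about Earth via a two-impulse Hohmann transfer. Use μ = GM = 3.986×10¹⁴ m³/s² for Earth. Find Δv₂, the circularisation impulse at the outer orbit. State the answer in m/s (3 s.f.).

r₁ = 7477 km = 7.477×10⁶ m.
r₂ = 23700 km = 2.370×10⁷ m.
Transfer ellipse a_t = (r₁ + r₂)/2 = 1.559×10⁷ m.
At r₁: circular v_c1 = √(μ/r₁) = 7301 m/s; transfer-perigee v_p = √[μ(2/r₁ − 1/a_t)] = 9003 m/s.
At r₂: circular v_c2 = √(μ/r₂) = 4101 m/s; transfer-apogee v_a = √[μ(2/r₂ − 1/a_t)] = 2840 m/s.
Δv₂ = v_c2 − v_a = 1261 m/s.

Δv ≈ 1260 m/s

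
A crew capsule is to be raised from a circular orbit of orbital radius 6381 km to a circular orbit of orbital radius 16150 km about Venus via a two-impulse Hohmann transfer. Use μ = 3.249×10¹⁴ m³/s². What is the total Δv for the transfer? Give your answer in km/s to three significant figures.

Δv_total ≈ 2.52 km/s

r₁ = 6381 km = 6.381×10⁶ m.
r₂ = 16150 km = 1.615×10⁷ m.
Transfer ellipse a_t = (r₁ + r₂)/2 = 1.127×10⁷ m.
At r₁: circular v_c1 = √(μ/r₁) = 7136 m/s; transfer-periapsis v_p = √[μ(2/r₁ − 1/a_t)] = 8544 m/s.
Δv₁ = v_p − v_c1 = 1408 m/s.
At r₂: circular v_c2 = √(μ/r₂) = 4485 m/s; transfer-apoapsis v_a = √[μ(2/r₂ − 1/a_t)] = 3376 m/s.
Δv₂ = v_c2 − v_a = 1110 m/s.
Total Δv = Δv₁ + Δv₂ = 2518 m/s = 2.518 km/s.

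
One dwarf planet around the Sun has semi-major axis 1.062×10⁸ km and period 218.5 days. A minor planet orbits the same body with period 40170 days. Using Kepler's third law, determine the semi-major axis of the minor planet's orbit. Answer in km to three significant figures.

a₂ ≈ 3.43×10⁹ km

Kepler's third law: a³ ∝ T², so a₂ = a₁ (T₂/T₁)^(2/3).
T₂/T₁ = 183.8, (T₂/T₁)^(2/3) = 32.33.
a₂ = 1.062×10⁸ × 32.33 = 3.434×10⁹ km.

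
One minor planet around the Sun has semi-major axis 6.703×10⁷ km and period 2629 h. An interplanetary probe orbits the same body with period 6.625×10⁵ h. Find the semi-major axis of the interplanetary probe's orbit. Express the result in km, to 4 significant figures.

a₂ ≈ 2.674×10⁹ km

Kepler's third law: a³ ∝ T², so a₂ = a₁ (T₂/T₁)^(2/3).
T₂/T₁ = 252.0, (T₂/T₁)^(2/3) = 39.90.
a₂ = 6.703×10⁷ × 39.90 = 2.674×10⁹ km.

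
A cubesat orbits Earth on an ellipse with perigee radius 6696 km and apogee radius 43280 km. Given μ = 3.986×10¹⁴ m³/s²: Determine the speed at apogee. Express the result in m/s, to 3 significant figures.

Semi-major axis a = (r_p + r_a)/2 = 24988 km = 2.499×10⁷ m.
Vis-viva: v² = μ(2/r − 1/a) = 3.986×10¹⁴ × (4.621×10⁻⁸ − 4.002×10⁻⁸) = 2.468×10⁶ m²/s².
v = 1571 m/s.

v ≈ 1570 m/s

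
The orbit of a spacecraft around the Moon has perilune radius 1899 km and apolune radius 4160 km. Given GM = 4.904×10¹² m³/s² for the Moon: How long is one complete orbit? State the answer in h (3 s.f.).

Semi-major axis a = (r_p + r_a)/2 = (1899.0 + 4160.0)/2 = 3029.5 km = 3.030×10⁶ m.
By Kepler's third law T = 2π√(a³/μ) = 2π × 2.381×10³ = 1.496×10⁴ s.
= 4.156 h.

T ≈ 4.16 h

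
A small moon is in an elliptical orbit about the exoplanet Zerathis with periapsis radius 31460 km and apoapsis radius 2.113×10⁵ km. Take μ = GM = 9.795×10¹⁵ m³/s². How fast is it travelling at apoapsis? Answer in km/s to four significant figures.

Semi-major axis a = (r_p + r_a)/2 = 1.2138×10⁵ km = 1.214×10⁸ m.
Vis-viva: v² = μ(2/r − 1/a) = 9.795×10¹⁵ × (9.465×10⁻⁹ − 8.239×10⁻⁹) = 1.201×10⁷ m²/s².
v = 3466 m/s = 3.466 km/s.

v ≈ 3.466 km/s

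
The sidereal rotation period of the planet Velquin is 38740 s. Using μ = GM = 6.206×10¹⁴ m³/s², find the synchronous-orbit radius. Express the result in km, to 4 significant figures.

r_sync ≈ 28680 km

A synchronous orbit has period T, so by Kepler's third law a = (μT²/4π²)^(1/3).
μT²/4π² = 6.206×10¹⁴ × (3.874×10⁴)² / 39.48 = 2.359×10²² m³.
a = 2.868×10⁷ m = 28681 km.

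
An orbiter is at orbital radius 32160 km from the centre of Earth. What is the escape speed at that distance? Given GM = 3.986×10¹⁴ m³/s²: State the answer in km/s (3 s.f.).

v_esc ≈ 4.98 km/s

r = 32160 km = 3.216×10⁷ m.
Escape speed v_esc = √(2μ/r) = √(2 × 3.986×10¹⁴ / 3.216×10⁷) = √(2.479×10⁷) = 4979 m/s.
= 4.979 km/s.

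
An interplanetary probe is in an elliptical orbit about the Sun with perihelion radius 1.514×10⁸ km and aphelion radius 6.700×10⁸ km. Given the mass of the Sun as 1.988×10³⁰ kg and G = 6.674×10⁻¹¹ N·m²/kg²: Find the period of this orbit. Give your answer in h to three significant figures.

μ = GM = 6.674×10⁻¹¹ × 1.988×10³⁰ = 1.327×10²⁰ m³/s².
Semi-major axis a = (r_p + r_a)/2 = (1.5140×10⁸ + 6.7000×10⁸)/2 = 4.1070×10⁸ km = 4.107×10¹¹ m.
By Kepler's third law T = 2π√(a³/μ) = 2π × 2.285×10⁷ = 1.436×10⁸ s.
= 39880 h.

T ≈ 39900 h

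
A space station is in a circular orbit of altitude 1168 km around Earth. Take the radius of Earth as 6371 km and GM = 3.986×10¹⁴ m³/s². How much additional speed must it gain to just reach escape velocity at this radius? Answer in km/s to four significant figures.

r = 6371 + 1168 = 7539.0 km = 7.5390×10⁶ m.
Circular speed v_c = √(μ/r) = 7271 m/s.
Escape speed v_esc = √(2μ/r) = √2 × v_c = 10280 m/s.
Δv = v_esc − v_c = 3012 m/s = 3.012 km/s.

Δv ≈ 3.012 km/s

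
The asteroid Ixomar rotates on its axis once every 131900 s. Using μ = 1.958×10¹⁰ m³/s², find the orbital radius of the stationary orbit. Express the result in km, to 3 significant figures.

r_sync ≈ 2050 km

A synchronous orbit has period T, so by Kepler's third law a = (μT²/4π²)^(1/3).
μT²/4π² = 1.958×10¹⁰ × (1.319×10⁵)² / 39.48 = 8.629×10¹⁸ m³.
a = 2.051×10⁶ m = 2051.1 km.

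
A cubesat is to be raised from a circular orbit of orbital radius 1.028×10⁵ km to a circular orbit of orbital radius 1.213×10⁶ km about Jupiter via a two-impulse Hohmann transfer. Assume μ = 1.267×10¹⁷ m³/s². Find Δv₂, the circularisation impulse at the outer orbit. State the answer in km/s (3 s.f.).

Δv ≈ 6.18 km/s

r₁ = 1.028×10⁵ km = 1.028×10⁸ m.
r₂ = 1.213×10⁶ km = 1.213×10⁹ m.
Transfer ellipse a_t = (r₁ + r₂)/2 = 6.579×10⁸ m.
At r₁: circular v_c1 = √(μ/r₁) = 35110 m/s; transfer-perijove v_p = √[μ(2/r₁ − 1/a_t)] = 47670 m/s.
At r₂: circular v_c2 = √(μ/r₂) = 10220 m/s; transfer-apojove v_a = √[μ(2/r₂ − 1/a_t)] = 4040 m/s.
Δv₂ = v_c2 − v_a = 6180 m/s.
= 6.180 km/s.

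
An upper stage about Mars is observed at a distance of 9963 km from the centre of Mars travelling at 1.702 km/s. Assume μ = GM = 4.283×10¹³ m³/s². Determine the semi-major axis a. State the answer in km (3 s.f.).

a ≈ 7510 km

r = 9.963×10⁶ m.
Specific orbital energy ε = v²/2 − μ/r = (1702)²/2 − 4.283×10¹³/9.963×10⁶ = -2.851×10⁶ J/kg.
Since ε = −μ/(2a), a = −μ/(2ε) = 7.513×10⁶ m = 7512.7 km.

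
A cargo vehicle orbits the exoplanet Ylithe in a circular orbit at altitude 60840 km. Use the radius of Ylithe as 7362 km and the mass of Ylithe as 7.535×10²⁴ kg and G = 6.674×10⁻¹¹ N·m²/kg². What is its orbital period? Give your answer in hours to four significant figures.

T ≈ 43.84 hours

μ = GM = 6.674×10⁻¹¹ × 7.535×10²⁴ = 5.029×10¹⁴ m³/s².
r = 7362 + 60840 = 68202 km = 6.8202×10⁷ m.
Kepler's third law: T = 2π√(r³/μ) = 2π√((6.820×10⁷)³ / 5.029×10¹⁴).
r³/μ = 6.308×10⁸ s², so T = 2π × 2.512×10⁴ = 1.578×10⁵ s.
Converting: 1.578×10⁵ s ÷ 3600 = 43.84 hours.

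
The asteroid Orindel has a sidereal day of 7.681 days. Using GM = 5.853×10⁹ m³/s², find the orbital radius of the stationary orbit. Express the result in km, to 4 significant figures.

r_sync ≈ 4027 km

T = 7.681 days = 6.636×10⁵ s.
A synchronous orbit has period T, so by Kepler's third law a = (μT²/4π²)^(1/3).
μT²/4π² = 5.853×10⁹ × (6.636×10⁵)² / 39.48 = 6.530×10¹⁹ m³.
a = 4.027×10⁶ m = 4026.8 km.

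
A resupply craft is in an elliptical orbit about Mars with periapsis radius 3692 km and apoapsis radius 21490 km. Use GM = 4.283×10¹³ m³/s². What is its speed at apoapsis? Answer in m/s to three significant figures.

v ≈ 764 m/s

Semi-major axis a = (r_p + r_a)/2 = 12591 km = 1.259×10⁷ m.
Vis-viva: v² = μ(2/r − 1/a) = 4.283×10¹³ × (9.307×10⁻⁸ − 7.942×10⁻⁸) = 5.844×10⁵ m²/s².
v = 764.5 m/s.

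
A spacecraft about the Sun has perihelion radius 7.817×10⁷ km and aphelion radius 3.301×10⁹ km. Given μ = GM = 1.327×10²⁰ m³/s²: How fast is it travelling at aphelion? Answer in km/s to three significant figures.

v ≈ 1.36 km/s

Semi-major axis a = (r_p + r_a)/2 = 1.6896×10⁹ km = 1.690×10¹² m.
Vis-viva: v² = μ(2/r − 1/a) = 1.327×10²⁰ × (6.059×10⁻¹³ − 5.919×10⁻¹³) = 1.860×10⁶ m²/s².
v = 1364 m/s = 1.364 km/s.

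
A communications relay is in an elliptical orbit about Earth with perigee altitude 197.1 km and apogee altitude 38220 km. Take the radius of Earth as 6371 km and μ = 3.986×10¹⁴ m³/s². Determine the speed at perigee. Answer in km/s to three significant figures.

r_p = 6371 + 197.1 = 6568.1 km = 6.5681×10⁶ m.
r_a = 6371 + 38220 = 44591 km = 4.4591×10⁷ m.
Semi-major axis a = (r_p + r_a)/2 = 25580 km = 2.558×10⁷ m.
Vis-viva: v² = μ(2/r − 1/a) = 3.986×10¹⁴ × (3.045×10⁻⁷ − 3.909×10⁻⁸) = 1.058×10⁸ m²/s².
v = 10290 m/s = 10.29 km/s.

v ≈ 10.3 km/s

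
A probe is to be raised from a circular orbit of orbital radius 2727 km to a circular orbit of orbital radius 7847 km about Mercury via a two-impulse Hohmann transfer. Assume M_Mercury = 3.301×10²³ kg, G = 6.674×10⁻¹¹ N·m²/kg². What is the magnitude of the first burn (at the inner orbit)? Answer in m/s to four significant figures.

μ = GM = 6.674×10⁻¹¹ × 3.301×10²³ = 2.203×10¹³ m³/s².
r₁ = 2727 km = 2.727×10⁶ m.
r₂ = 7847 km = 7.847×10⁶ m.
Transfer ellipse a_t = (r₁ + r₂)/2 = 5.287×10⁶ m.
At r₁: circular v_c1 = √(μ/r₁) = 2842 m/s; transfer-periherm v_p = √[μ(2/r₁ − 1/a_t)] = 3463 m/s.
Δv₁ = v_p − v_c1 = 620.4 m/s.

Δv ≈ 620.4 m/s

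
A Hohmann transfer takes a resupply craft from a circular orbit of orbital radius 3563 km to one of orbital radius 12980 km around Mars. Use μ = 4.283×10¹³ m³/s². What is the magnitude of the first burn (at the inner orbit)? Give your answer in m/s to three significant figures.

Δv ≈ 876 m/s

r₁ = 3563 km = 3.563×10⁶ m.
r₂ = 12980 km = 1.298×10⁷ m.
Transfer ellipse a_t = (r₁ + r₂)/2 = 8.272×10⁶ m.
At r₁: circular v_c1 = √(μ/r₁) = 3467 m/s; transfer-periapsis v_p = √[μ(2/r₁ − 1/a_t)] = 4343 m/s.
Δv₁ = v_p − v_c1 = 876.1 m/s.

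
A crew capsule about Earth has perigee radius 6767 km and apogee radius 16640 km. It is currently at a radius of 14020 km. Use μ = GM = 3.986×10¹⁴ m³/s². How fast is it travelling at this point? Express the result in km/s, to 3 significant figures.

v ≈ 4.78 km/s

Semi-major axis a = (r_p + r_a)/2 = 11704 km = 1.170×10⁷ m.
Vis-viva: v² = μ(2/r − 1/a) = 3.986×10¹⁴ × (1.427×10⁻⁷ − 8.544×10⁻⁸) = 2.280×10⁷ m²/s².
v = 4775 m/s = 4.775 km/s.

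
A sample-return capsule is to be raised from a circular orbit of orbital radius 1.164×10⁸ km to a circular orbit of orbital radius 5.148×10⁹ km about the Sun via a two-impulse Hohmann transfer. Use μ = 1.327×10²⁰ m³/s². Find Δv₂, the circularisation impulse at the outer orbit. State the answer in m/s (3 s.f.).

r₁ = 1.164×10⁸ km = 1.164×10¹¹ m.
r₂ = 5.148×10⁹ km = 5.148×10¹² m.
Transfer ellipse a_t = (r₁ + r₂)/2 = 2.632×10¹² m.
At r₁: circular v_c1 = √(μ/r₁) = 33760 m/s; transfer-perihelion v_p = √[μ(2/r₁ − 1/a_t)] = 47220 m/s.
At r₂: circular v_c2 = √(μ/r₂) = 5077 m/s; transfer-aphelion v_a = √[μ(2/r₂ − 1/a_t)] = 1068 m/s.
Δv₂ = v_c2 − v_a = 4009 m/s.

Δv ≈ 4010 m/s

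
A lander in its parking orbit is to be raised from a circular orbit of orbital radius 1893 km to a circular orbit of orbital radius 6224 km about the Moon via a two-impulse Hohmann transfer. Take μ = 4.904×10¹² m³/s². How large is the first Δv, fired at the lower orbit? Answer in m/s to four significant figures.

Δv ≈ 383.7 m/s

r₁ = 1893 km = 1.893×10⁶ m.
r₂ = 6224 km = 6.224×10⁶ m.
Transfer ellipse a_t = (r₁ + r₂)/2 = 4.058×10⁶ m.
At r₁: circular v_c1 = √(μ/r₁) = 1610 m/s; transfer-perilune v_p = √[μ(2/r₁ − 1/a_t)] = 1993 m/s.
Δv₁ = v_p − v_c1 = 383.7 m/s.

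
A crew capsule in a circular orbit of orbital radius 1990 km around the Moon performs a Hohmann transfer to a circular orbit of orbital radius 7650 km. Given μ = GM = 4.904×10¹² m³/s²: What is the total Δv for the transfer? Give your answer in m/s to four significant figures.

r₁ = 1990 km = 1.990×10⁶ m.
r₂ = 7650 km = 7.650×10⁶ m.
Transfer ellipse a_t = (r₁ + r₂)/2 = 4.820×10⁶ m.
At r₁: circular v_c1 = √(μ/r₁) = 1570 m/s; transfer-perilune v_p = √[μ(2/r₁ − 1/a_t)] = 1978 m/s.
Δv₁ = v_p − v_c1 = 407.9 m/s.
At r₂: circular v_c2 = √(μ/r₂) = 800.7 m/s; transfer-apolune v_a = √[μ(2/r₂ − 1/a_t)] = 514.5 m/s.
Δv₂ = v_c2 − v_a = 286.2 m/s.
Total Δv = Δv₁ + Δv₂ = 694.1 m/s.

Δv_total ≈ 694.1 m/s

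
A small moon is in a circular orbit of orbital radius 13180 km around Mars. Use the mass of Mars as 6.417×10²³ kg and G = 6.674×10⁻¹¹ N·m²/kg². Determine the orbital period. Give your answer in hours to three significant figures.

μ = GM = 6.674×10⁻¹¹ × 6.417×10²³ = 4.283×10¹³ m³/s².
r = 13180 km = 1.318×10⁷ m.
Kepler's third law: T = 2π√(r³/μ) = 2π√((1.318×10⁷)³ / 4.283×10¹³).
r³/μ = 5.346×10⁷ s², so T = 2π × 7.312×10³ = 4.594×10⁴ s.
Converting: 4.594×10⁴ s ÷ 3600 = 12.76 hours.

T ≈ 12.8 hours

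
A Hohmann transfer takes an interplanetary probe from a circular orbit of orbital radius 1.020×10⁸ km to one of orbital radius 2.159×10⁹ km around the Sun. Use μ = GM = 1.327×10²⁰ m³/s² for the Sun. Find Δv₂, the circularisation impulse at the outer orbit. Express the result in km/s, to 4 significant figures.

Δv ≈ 5.485 km/s

r₁ = 1.020×10⁸ km = 1.020×10¹¹ m.
r₂ = 2.159×10⁹ km = 2.159×10¹² m.
Transfer ellipse a_t = (r₁ + r₂)/2 = 1.130×10¹² m.
At r₁: circular v_c1 = √(μ/r₁) = 36070 m/s; transfer-perihelion v_p = √[μ(2/r₁ − 1/a_t)] = 49850 m/s.
At r₂: circular v_c2 = √(μ/r₂) = 7840 m/s; transfer-aphelion v_a = √[μ(2/r₂ − 1/a_t)] = 2355 m/s.
Δv₂ = v_c2 − v_a = 5485 m/s.
= 5.485 km/s.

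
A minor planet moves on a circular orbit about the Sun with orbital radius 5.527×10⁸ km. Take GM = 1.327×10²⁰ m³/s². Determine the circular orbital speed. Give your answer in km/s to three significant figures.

r = 5.527×10⁸ km = 5.527×10¹¹ m.
For a circular orbit v = √(μ/r) = √(1.327×10²⁰ / 5.527×10¹¹) = √(2.401×10⁸) = 15490 m/s.
That is 15.49 km/s.

v ≈ 15.5 km/s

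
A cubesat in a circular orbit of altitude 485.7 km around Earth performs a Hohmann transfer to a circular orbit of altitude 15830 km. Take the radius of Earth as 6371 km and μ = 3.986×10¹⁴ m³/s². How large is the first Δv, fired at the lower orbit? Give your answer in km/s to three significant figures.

Δv ≈ 1.80 km/s

r₁ = 6371 + 485.7 = 6856.7 km = 6.8567×10⁶ m.
r₂ = 6371 + 15830 = 22201 km = 2.2201×10⁷ m.
Transfer ellipse a_t = (r₁ + r₂)/2 = 1.453×10⁷ m.
At r₁: circular v_c1 = √(μ/r₁) = 7624 m/s; transfer-perigee v_p = √[μ(2/r₁ − 1/a_t)] = 9425 m/s.
Δv₁ = v_p − v_c1 = 1801 m/s.
= 1.801 km/s.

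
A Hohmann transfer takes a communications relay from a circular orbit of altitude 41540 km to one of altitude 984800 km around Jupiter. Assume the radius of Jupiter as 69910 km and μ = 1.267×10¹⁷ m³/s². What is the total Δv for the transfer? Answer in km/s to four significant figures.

r₁ = 69910 + 41540 = 111450 km = 1.1145×10⁸ m.
r₂ = 69910 + 984800 = 1054700 km = 1.0547×10⁹ m.
Transfer ellipse a_t = (r₁ + r₂)/2 = 5.831×10⁸ m.
At r₁: circular v_c1 = √(μ/r₁) = 33720 m/s; transfer-perijove v_p = √[μ(2/r₁ − 1/a_t)] = 45350 m/s.
Δv₁ = v_p − v_c1 = 11630 m/s.
At r₂: circular v_c2 = √(μ/r₂) = 10960 m/s; transfer-apojove v_a = √[μ(2/r₂ − 1/a_t)] = 4792 m/s.
Δv₂ = v_c2 − v_a = 6168 m/s.
Total Δv = Δv₁ + Δv₂ = 17800 m/s = 17.80 km/s.

Δv_total ≈ 17.80 km/s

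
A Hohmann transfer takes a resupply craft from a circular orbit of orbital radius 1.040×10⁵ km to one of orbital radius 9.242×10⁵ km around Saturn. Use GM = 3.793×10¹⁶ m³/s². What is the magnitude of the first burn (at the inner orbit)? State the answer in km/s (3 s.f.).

r₁ = 1.040×10⁵ km = 1.040×10⁸ m.
r₂ = 9.242×10⁵ km = 9.242×10⁸ m.
Transfer ellipse a_t = (r₁ + r₂)/2 = 5.141×10⁸ m.
At r₁: circular v_c1 = √(μ/r₁) = 19100 m/s; transfer-perikrone v_p = √[μ(2/r₁ − 1/a_t)] = 25610 m/s.
Δv₁ = v_p − v_c1 = 6508 m/s.
= 6.508 km/s.

Δv ≈ 6.51 km/s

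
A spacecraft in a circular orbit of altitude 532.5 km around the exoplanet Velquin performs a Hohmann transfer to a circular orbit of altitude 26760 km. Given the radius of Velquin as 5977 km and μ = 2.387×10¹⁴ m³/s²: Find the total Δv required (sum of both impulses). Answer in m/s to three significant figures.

Δv_total ≈ 2910 m/s

r₁ = 5977 + 532.5 = 6509.5 km = 6.5095×10⁶ m.
r₂ = 5977 + 26760 = 32737 km = 3.2737×10⁷ m.
Transfer ellipse a_t = (r₁ + r₂)/2 = 1.962×10⁷ m.
At r₁: circular v_c1 = √(μ/r₁) = 6056 m/s; transfer-periapsis v_p = √[μ(2/r₁ − 1/a_t)] = 7821 m/s.
Δv₁ = v_p − v_c1 = 1766 m/s.
At r₂: circular v_c2 = √(μ/r₂) = 2700 m/s; transfer-apoapsis v_a = √[μ(2/r₂ − 1/a_t)] = 1555 m/s.
Δv₂ = v_c2 − v_a = 1145 m/s.
Total Δv = Δv₁ + Δv₂ = 2911 m/s.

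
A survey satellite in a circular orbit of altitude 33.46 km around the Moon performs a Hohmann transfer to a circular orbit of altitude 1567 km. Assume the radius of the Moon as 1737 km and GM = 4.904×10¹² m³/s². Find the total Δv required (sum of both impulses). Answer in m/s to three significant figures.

r₁ = 1737 + 33.46 = 1770.5 km = 1.7705×10⁶ m.
r₂ = 1737 + 1567 = 3304.0 km = 3.3040×10⁶ m.
Transfer ellipse a_t = (r₁ + r₂)/2 = 2.537×10⁶ m.
At r₁: circular v_c1 = √(μ/r₁) = 1664 m/s; transfer-perilune v_p = √[μ(2/r₁ − 1/a_t)] = 1899 m/s.
Δv₁ = v_p − v_c1 = 234.9 m/s.
At r₂: circular v_c2 = √(μ/r₂) = 1218 m/s; transfer-apolune v_a = √[μ(2/r₂ − 1/a_t)] = 1018 m/s.
Δv₂ = v_c2 − v_a = 200.6 m/s.
Total Δv = Δv₁ + Δv₂ = 435.5 m/s.

Δv_total ≈ 436 m/s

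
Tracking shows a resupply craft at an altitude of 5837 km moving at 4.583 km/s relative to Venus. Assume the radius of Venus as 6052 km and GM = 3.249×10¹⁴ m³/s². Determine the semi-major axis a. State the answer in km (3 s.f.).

r = 6052 + 5837 = 11889 km = 1.189×10⁷ m.
Specific orbital energy ε = v²/2 − μ/r = (4583)²/2 − 3.249×10¹⁴/1.189×10⁷ = -1.683×10⁷ J/kg.
Since ε = −μ/(2a), a = −μ/(2ε) = 9.655×10⁶ m = 9654.8 km.

a ≈ 9650 km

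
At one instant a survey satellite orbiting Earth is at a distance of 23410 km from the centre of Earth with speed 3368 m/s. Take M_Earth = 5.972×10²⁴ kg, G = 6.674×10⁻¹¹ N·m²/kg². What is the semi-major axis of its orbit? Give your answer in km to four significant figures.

a ≈ 17550 km

μ = GM = 6.674×10⁻¹¹ × 5.972×10²⁴ = 3.986×10¹⁴ m³/s².
r = 2.341×10⁷ m.
Vis-viva rearranged: 1/a = 2/r − v²/μ = 8.543×10⁻⁸ − 2.846×10⁻⁸ = 5.697×10⁻⁸ m⁻¹.
a = 1.755×10⁷ m = 17552 km.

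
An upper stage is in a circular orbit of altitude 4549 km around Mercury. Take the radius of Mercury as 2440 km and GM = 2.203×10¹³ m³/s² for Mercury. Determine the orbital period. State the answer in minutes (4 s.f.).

r = 2440 + 4549 = 6989.0 km = 6.9890×10⁶ m.
Kepler's third law: T = 2π√(r³/μ) = 2π√((6.989×10⁶)³ / 2.203×10¹³).
r³/μ = 1.550×10⁷ s², so T = 2π × 3.937×10³ = 2.473×10⁴ s.
Converting: 2.473×10⁴ s ÷ 60.00 = 412.2 minutes.

T ≈ 412.2 minutes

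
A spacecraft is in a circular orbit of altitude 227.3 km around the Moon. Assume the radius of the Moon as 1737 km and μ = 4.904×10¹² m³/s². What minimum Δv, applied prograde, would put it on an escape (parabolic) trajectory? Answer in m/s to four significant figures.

Δv ≈ 654.5 m/s

r = 1737 + 227.3 = 1964.3 km = 1.9643×10⁶ m.
Circular speed v_c = √(μ/r) = 1580 m/s.
Escape speed v_esc = √(2μ/r) = √2 × v_c = 2235 m/s.
Δv = v_esc − v_c = 654.5 m/s.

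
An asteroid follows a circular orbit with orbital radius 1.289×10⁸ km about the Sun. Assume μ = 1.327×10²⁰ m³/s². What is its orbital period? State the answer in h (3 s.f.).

r = 1.289×10⁸ km = 1.289×10¹¹ m.
Kepler's third law: T = 2π√(r³/μ) = 2π√((1.289×10¹¹)³ / 1.327×10²⁰).
r³/μ = 1.614×10¹³ s², so T = 2π × 4.017×10⁶ = 2.524×10⁷ s.
Converting: 2.524×10⁷ s ÷ 3600 = 7012 h.

T ≈ 7010 h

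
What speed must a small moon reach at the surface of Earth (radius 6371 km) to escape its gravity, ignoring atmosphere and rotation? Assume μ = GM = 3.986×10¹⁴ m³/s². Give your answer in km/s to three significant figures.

v_esc ≈ 11.2 km/s

r = R = 6.371×10⁶ m.
Escape speed v_esc = √(2μ/r) = √(2 × 3.986×10¹⁴ / 6.371×10⁶) = √(1.251×10⁸) = 11190 m/s.
= 11.19 km/s.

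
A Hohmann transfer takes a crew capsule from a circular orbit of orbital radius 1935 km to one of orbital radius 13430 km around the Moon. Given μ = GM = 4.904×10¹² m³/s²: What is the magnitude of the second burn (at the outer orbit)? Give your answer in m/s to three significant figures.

Δv ≈ 301 m/s

r₁ = 1935 km = 1.935×10⁶ m.
r₂ = 13430 km = 1.343×10⁷ m.
Transfer ellipse a_t = (r₁ + r₂)/2 = 7.682×10⁶ m.
At r₁: circular v_c1 = √(μ/r₁) = 1592 m/s; transfer-perilune v_p = √[μ(2/r₁ − 1/a_t)] = 2105 m/s.
At r₂: circular v_c2 = √(μ/r₂) = 604.3 m/s; transfer-apolune v_a = √[μ(2/r₂ − 1/a_t)] = 303.3 m/s.
Δv₂ = v_c2 − v_a = 301.0 m/s.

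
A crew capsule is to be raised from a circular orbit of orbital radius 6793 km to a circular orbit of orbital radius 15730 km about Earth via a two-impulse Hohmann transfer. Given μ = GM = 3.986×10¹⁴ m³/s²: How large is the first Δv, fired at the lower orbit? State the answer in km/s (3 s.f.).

Δv ≈ 1.39 km/s

r₁ = 6793 km = 6.793×10⁶ m.
r₂ = 15730 km = 1.573×10⁷ m.
Transfer ellipse a_t = (r₁ + r₂)/2 = 1.126×10⁷ m.
At r₁: circular v_c1 = √(μ/r₁) = 7660 m/s; transfer-perigee v_p = √[μ(2/r₁ − 1/a_t)] = 9053 m/s.
Δv₁ = v_p − v_c1 = 1393 m/s.
= 1.393 km/s.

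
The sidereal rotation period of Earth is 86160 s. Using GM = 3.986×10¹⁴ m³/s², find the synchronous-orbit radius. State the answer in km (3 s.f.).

r_sync ≈ 42200 km

A synchronous orbit has period T, so by Kepler's third law a = (μT²/4π²)^(1/3).
μT²/4π² = 3.986×10¹⁴ × (8.616×10⁴)² / 39.48 = 7.495×10²² m³.
a = 4.216×10⁷ m = 42163 km.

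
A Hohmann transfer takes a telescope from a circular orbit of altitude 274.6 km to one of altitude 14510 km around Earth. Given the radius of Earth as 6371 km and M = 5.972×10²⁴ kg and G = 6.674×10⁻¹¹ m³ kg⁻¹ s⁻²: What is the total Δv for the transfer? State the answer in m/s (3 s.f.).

Δv_total ≈ 3130 m/s

μ = GM = 6.674×10⁻¹¹ × 5.972×10²⁴ = 3.986×10¹⁴ m³/s².
r₁ = 6371 + 274.6 = 6645.6 km = 6.6456×10⁶ m.
r₂ = 6371 + 14510 = 20881 km = 2.0881×10⁷ m.
Transfer ellipse a_t = (r₁ + r₂)/2 = 1.376×10⁷ m.
At r₁: circular v_c1 = √(μ/r₁) = 7744 m/s; transfer-perigee v_p = √[μ(2/r₁ − 1/a_t)] = 9539 m/s.
Δv₁ = v_p − v_c1 = 1795 m/s.
At r₂: circular v_c2 = √(μ/r₂) = 4369 m/s; transfer-apogee v_a = √[μ(2/r₂ − 1/a_t)] = 3036 m/s.
Δv₂ = v_c2 − v_a = 1333 m/s.
Total Δv = Δv₁ + Δv₂ = 3128 m/s.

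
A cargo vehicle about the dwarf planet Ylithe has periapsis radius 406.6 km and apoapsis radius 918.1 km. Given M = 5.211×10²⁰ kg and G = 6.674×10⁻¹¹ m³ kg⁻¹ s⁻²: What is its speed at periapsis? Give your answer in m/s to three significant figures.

μ = GM = 6.674×10⁻¹¹ × 5.211×10²⁰ = 3.478×10¹⁰ m³/s².
Semi-major axis a = (r_p + r_a)/2 = 662.35 km = 6.624×10⁵ m.
Vis-viva: v² = μ(2/r − 1/a) = 3.478×10¹⁰ × (4.919×10⁻⁶ − 1.510×10⁻⁶) = 1.186×10⁵ m²/s².
v = 344.3 m/s.

v ≈ 344 m/s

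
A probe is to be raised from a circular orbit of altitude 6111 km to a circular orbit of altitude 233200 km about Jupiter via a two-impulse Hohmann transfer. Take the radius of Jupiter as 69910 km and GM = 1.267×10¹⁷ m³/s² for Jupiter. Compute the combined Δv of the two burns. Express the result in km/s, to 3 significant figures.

r₁ = 69910 + 6111 = 76021 km = 7.6021×10⁷ m.
r₂ = 69910 + 233200 = 303110 km = 3.0311×10⁸ m.
Transfer ellipse a_t = (r₁ + r₂)/2 = 1.896×10⁸ m.
At r₁: circular v_c1 = √(μ/r₁) = 40820 m/s; transfer-perijove v_p = √[μ(2/r₁ − 1/a_t)] = 51620 m/s.
Δv₁ = v_p − v_c1 = 10800 m/s.
At r₂: circular v_c2 = √(μ/r₂) = 20450 m/s; transfer-apojove v_a = √[μ(2/r₂ − 1/a_t)] = 12950 m/s.
Δv₂ = v_c2 − v_a = 7498 m/s.
Total Δv = Δv₁ + Δv₂ = 18300 m/s = 18.30 km/s.

Δv_total ≈ 18.3 km/s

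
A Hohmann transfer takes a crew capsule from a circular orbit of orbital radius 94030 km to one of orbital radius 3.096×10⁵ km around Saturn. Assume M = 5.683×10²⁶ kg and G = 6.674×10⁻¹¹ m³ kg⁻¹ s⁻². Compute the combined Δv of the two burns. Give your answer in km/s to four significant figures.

μ = GM = 6.674×10⁻¹¹ × 5.683×10²⁶ = 3.793×10¹⁶ m³/s².
r₁ = 94030 km = 9.403×10⁷ m.
r₂ = 3.096×10⁵ km = 3.096×10⁸ m.
Transfer ellipse a_t = (r₁ + r₂)/2 = 2.018×10⁸ m.
At r₁: circular v_c1 = √(μ/r₁) = 20080 m/s; transfer-perikrone v_p = √[μ(2/r₁ − 1/a_t)] = 24880 m/s.
Δv₁ = v_p − v_c1 = 4792 m/s.
At r₂: circular v_c2 = √(μ/r₂) = 11070 m/s; transfer-apokrone v_a = √[μ(2/r₂ − 1/a_t)] = 7555 m/s.
Δv₂ = v_c2 − v_a = 3513 m/s.
Total Δv = Δv₁ + Δv₂ = 8305 m/s = 8.305 km/s.

Δv_total ≈ 8.305 km/s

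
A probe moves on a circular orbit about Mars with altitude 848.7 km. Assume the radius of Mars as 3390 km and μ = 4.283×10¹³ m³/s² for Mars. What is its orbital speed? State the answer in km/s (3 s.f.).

v ≈ 3.18 km/s

r = 3390 + 848.7 = 4238.7 km = 4.2387×10⁶ m.
For a circular orbit v = √(μ/r) = √(4.283×10¹³ / 4.239×10⁶) = √(1.010×10⁷) = 3179 m/s.
That is 3.179 km/s.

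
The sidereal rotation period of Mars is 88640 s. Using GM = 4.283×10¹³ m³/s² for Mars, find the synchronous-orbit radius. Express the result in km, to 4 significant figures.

A synchronous orbit has period T, so by Kepler's third law a = (μT²/4π²)^(1/3).
μT²/4π² = 4.283×10¹³ × (8.864×10⁴)² / 39.48 = 8.524×10²¹ m³.
a = 2.043×10⁷ m = 20428 km.

r_sync ≈ 20430 km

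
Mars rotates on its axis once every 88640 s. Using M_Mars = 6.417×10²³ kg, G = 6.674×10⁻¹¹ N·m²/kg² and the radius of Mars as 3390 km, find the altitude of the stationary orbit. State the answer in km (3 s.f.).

μ = GM = 6.674×10⁻¹¹ × 6.417×10²³ = 4.283×10¹³ m³/s².
A synchronous orbit has period T, so by Kepler's third law a = (μT²/4π²)^(1/3).
μT²/4π² = 4.283×10¹³ × (8.864×10⁴)² / 39.48 = 8.524×10²¹ m³.
a = 2.043×10⁷ m = 20427 km.
Altitude h = a − R = 20427 − 3390 = 17037 km.

h_sync ≈ 17000 km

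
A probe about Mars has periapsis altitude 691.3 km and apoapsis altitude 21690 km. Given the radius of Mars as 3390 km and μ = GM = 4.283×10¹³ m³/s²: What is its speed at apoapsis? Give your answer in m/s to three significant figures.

v ≈ 691 m/s

r_p = 3390 + 691.3 = 4081.3 km = 4.0813×10⁶ m.
r_a = 3390 + 21690 = 25080 km = 2.5080×10⁷ m.
Semi-major axis a = (r_p + r_a)/2 = 14581 km = 1.458×10⁷ m.
Vis-viva: v² = μ(2/r − 1/a) = 4.283×10¹³ × (7.974×10⁻⁸ − 6.858×10⁻⁸) = 4.780×10⁵ m²/s².
v = 691.4 m/s.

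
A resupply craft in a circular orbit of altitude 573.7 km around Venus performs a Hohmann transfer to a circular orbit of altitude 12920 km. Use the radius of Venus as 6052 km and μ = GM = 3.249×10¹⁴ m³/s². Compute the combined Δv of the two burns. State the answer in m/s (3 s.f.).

Δv_total ≈ 2680 m/s

r₁ = 6052 + 573.7 = 6625.7 km = 6.6257×10⁶ m.
r₂ = 6052 + 12920 = 18972 km = 1.8972×10⁷ m.
Transfer ellipse a_t = (r₁ + r₂)/2 = 1.280×10⁷ m.
At r₁: circular v_c1 = √(μ/r₁) = 7003 m/s; transfer-periapsis v_p = √[μ(2/r₁ − 1/a_t)] = 8526 m/s.
Δv₁ = v_p − v_c1 = 1523 m/s.
At r₂: circular v_c2 = √(μ/r₂) = 4138 m/s; transfer-apoapsis v_a = √[μ(2/r₂ − 1/a_t)] = 2977 m/s.
Δv₂ = v_c2 − v_a = 1161 m/s.
Total Δv = Δv₁ + Δv₂ = 2684 m/s.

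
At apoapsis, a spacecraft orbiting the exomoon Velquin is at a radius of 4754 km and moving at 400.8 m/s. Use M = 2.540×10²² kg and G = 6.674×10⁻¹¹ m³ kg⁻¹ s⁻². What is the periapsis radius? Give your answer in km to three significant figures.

μ = GM = 6.674×10⁻¹¹ × 2.540×10²² = 1.695×10¹² m³/s².
r_a = 4.754×10⁶ m.
Specific energy ε = v²/2 − μ/r = -2.763×10⁵ J/kg, so a = −μ/(2ε) = 3.068×10⁶ m.
The apsides satisfy r_p + r_a = 2a, so the periapsis radius is 2a − r_a = 1.382×10⁶ m = 1382.2 km.

periapsis radius ≈ 1380 km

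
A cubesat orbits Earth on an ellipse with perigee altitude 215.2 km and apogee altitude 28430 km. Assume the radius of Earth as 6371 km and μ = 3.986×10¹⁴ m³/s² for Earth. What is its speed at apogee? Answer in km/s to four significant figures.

r_p = 6371 + 215.2 = 6586.2 km = 6.5862×10⁶ m.
r_a = 6371 + 28430 = 34801 km = 3.4801×10⁷ m.
Semi-major axis a = (r_p + r_a)/2 = 20694 km = 2.069×10⁷ m.
Vis-viva: v² = μ(2/r − 1/a) = 3.986×10¹⁴ × (5.747×10⁻⁸ − 4.832×10⁻⁸) = 3.645×10⁶ m²/s².
v = 1909 m/s = 1.909 km/s.

v ≈ 1.909 km/s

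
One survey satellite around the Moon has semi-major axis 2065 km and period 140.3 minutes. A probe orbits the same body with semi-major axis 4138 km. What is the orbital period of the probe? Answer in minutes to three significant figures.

Kepler's third law: T² ∝ a³, so T₂ = T₁ (a₂/a₁)^(3/2).
a₂/a₁ = 2.004, (a₂/a₁)^(3/2) = 2.837.
T₂ = 140.3 × 2.837 = 398.0 minutes.

T₂ ≈ 398 minutes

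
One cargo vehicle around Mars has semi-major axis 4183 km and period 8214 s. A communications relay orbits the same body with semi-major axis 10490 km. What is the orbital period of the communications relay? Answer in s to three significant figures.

T₂ ≈ 32600 s

Kepler's third law: T² ∝ a³, so T₂ = T₁ (a₂/a₁)^(3/2).
a₂/a₁ = 2.508, (a₂/a₁)^(3/2) = 3.971.
T₂ = 8214 × 3.971 = 32620 s.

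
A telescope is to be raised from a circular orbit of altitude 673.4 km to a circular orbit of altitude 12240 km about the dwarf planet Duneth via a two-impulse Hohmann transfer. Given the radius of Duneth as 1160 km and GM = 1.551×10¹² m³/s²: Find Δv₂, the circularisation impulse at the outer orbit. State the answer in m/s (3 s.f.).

Δv ≈ 173 m/s

r₁ = 1160 + 673.4 = 1833.4 km = 1.8334×10⁶ m.
r₂ = 1160 + 12240 = 13400 km = 1.3400×10⁷ m.
Transfer ellipse a_t = (r₁ + r₂)/2 = 7.617×10⁶ m.
At r₁: circular v_c1 = √(μ/r₁) = 919.8 m/s; transfer-periapsis v_p = √[μ(2/r₁ − 1/a_t)] = 1220 m/s.
At r₂: circular v_c2 = √(μ/r₂) = 340.2 m/s; transfer-apoapsis v_a = √[μ(2/r₂ − 1/a_t)] = 166.9 m/s.
Δv₂ = v_c2 − v_a = 173.3 m/s.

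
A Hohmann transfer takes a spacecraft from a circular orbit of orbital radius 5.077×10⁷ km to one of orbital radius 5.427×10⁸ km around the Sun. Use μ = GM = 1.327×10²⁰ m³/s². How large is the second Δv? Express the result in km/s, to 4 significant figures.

r₁ = 5.077×10⁷ km = 5.077×10¹⁰ m.
r₂ = 5.427×10⁸ km = 5.427×10¹¹ m.
Transfer ellipse a_t = (r₁ + r₂)/2 = 2.967×10¹¹ m.
At r₁: circular v_c1 = √(μ/r₁) = 51120 m/s; transfer-perihelion v_p = √[μ(2/r₁ − 1/a_t)] = 69140 m/s.
At r₂: circular v_c2 = √(μ/r₂) = 15640 m/s; transfer-aphelion v_a = √[μ(2/r₂ − 1/a_t)] = 6468 m/s.
Δv₂ = v_c2 − v_a = 9169 m/s.
= 9.169 km/s.

Δv ≈ 9.169 km/s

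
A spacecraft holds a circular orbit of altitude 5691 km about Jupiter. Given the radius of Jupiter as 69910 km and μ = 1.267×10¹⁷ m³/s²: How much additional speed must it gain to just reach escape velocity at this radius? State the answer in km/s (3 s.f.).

r = 69910 + 5691 = 75601 km = 7.5601×10⁷ m.
Circular speed v_c = √(μ/r) = 40940 m/s.
Escape speed v_esc = √(2μ/r) = √2 × v_c = 57890 m/s.
Δv = v_esc − v_c = 16960 m/s = 16.96 km/s.

Δv ≈ 17.0 km/s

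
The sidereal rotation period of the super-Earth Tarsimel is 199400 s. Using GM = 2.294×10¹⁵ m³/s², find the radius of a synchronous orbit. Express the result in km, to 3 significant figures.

A synchronous orbit has period T, so by Kepler's third law a = (μT²/4π²)^(1/3).
μT²/4π² = 2.294×10¹⁵ × (1.994×10⁵)² / 39.48 = 2.310×10²⁴ m³.
a = 1.322×10⁸ m = 1.3220×10⁵ km.

r_sync ≈ 1.32×10⁵ km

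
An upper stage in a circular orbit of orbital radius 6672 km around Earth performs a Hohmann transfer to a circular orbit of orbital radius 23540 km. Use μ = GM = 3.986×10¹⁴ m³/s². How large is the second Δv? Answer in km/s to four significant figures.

Δv ≈ 1.380 km/s

r₁ = 6672 km = 6.672×10⁶ m.
r₂ = 23540 km = 2.354×10⁷ m.
Transfer ellipse a_t = (r₁ + r₂)/2 = 1.511×10⁷ m.
At r₁: circular v_c1 = √(μ/r₁) = 7729 m/s; transfer-perigee v_p = √[μ(2/r₁ − 1/a_t)] = 9649 m/s.
At r₂: circular v_c2 = √(μ/r₂) = 4115 m/s; transfer-apogee v_a = √[μ(2/r₂ − 1/a_t)] = 2735 m/s.
Δv₂ = v_c2 − v_a = 1380 m/s.
= 1.380 km/s.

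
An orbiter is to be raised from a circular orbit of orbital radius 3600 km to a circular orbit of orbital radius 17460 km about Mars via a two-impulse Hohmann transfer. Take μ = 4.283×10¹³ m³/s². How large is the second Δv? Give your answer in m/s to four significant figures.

r₁ = 3600 km = 3.600×10⁶ m.
r₂ = 17460 km = 1.746×10⁷ m.
Transfer ellipse a_t = (r₁ + r₂)/2 = 1.053×10⁷ m.
At r₁: circular v_c1 = √(μ/r₁) = 3449 m/s; transfer-periapsis v_p = √[μ(2/r₁ − 1/a_t)] = 4442 m/s.
At r₂: circular v_c2 = √(μ/r₂) = 1566 m/s; transfer-apoapsis v_a = √[μ(2/r₂ − 1/a_t)] = 915.8 m/s.
Δv₂ = v_c2 − v_a = 650.4 m/s.

Δv ≈ 650.4 m/s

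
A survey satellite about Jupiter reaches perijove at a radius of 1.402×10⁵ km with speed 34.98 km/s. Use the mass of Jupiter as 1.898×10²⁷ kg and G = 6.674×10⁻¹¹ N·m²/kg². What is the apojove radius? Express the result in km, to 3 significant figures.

apojove radius ≈ 2.94×10⁵ km

μ = GM = 6.674×10⁻¹¹ × 1.898×10²⁷ = 1.267×10¹⁷ m³/s².
r_p = 1.402×10⁸ m.
Specific energy ε = v²/2 − μ/r = -2.917×10⁸ J/kg, so a = −μ/(2ε) = 2.171×10⁸ m.
The apsides satisfy r_p + r_a = 2a, so the apojove radius is 2a − r_p = 2.940×10⁸ m = 2.9404×10⁵ km.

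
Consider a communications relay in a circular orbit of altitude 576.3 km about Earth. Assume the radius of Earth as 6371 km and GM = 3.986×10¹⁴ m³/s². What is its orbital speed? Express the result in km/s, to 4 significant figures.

v ≈ 7.575 km/s

r = 6371 + 576.3 = 6947.3 km = 6.9473×10⁶ m.
For a circular orbit v = √(μ/r) = √(3.986×10¹⁴ / 6.947×10⁶) = √(5.737×10⁷) = 7575 m/s.
That is 7.575 km/s.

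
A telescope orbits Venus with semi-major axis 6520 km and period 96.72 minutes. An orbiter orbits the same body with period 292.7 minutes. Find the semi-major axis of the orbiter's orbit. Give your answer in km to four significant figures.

a₂ ≈ 13640 km

Kepler's third law: a³ ∝ T², so a₂ = a₁ (T₂/T₁)^(2/3).
T₂/T₁ = 3.026, (T₂/T₁)^(2/3) = 2.092.
a₂ = 6520 × 2.092 = 13640 km.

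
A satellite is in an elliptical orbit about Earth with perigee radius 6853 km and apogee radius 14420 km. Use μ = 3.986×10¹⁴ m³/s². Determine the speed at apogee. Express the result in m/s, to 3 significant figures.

v ≈ 4220 m/s

Semi-major axis a = (r_p + r_a)/2 = 10636 km = 1.064×10⁷ m.
Vis-viva: v² = μ(2/r − 1/a) = 3.986×10¹⁴ × (1.387×10⁻⁷ − 9.402×10⁻⁸) = 1.781×10⁷ m²/s².
v = 4220 m/s.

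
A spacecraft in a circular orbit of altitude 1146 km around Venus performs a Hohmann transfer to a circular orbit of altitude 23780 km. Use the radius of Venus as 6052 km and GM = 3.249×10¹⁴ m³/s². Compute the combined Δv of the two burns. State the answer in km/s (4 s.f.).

Δv_total ≈ 3.052 km/s

r₁ = 6052 + 1146 = 7198.0 km = 7.1980×10⁶ m.
r₂ = 6052 + 23780 = 29832 km = 2.9832×10⁷ m.
Transfer ellipse a_t = (r₁ + r₂)/2 = 1.852×10⁷ m.
At r₁: circular v_c1 = √(μ/r₁) = 6718 m/s; transfer-periapsis v_p = √[μ(2/r₁ − 1/a_t)] = 8528 m/s.
Δv₁ = v_p − v_c1 = 1810 m/s.
At r₂: circular v_c2 = √(μ/r₂) = 3300 m/s; transfer-apoapsis v_a = √[μ(2/r₂ − 1/a_t)] = 2058 m/s.
Δv₂ = v_c2 − v_a = 1242 m/s.
Total Δv = Δv₁ + Δv₂ = 3052 m/s = 3.052 km/s.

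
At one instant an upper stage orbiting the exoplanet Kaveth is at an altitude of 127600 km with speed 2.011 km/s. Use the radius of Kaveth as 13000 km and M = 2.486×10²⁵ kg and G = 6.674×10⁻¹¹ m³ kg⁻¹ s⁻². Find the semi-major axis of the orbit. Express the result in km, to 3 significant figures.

a ≈ 84800 km

μ = GM = 6.674×10⁻¹¹ × 2.486×10²⁵ = 1.659×10¹⁵ m³/s².
r = 13000 + 127600 = 1.4060×10⁵ km = 1.406×10⁸ m.
Specific orbital energy ε = v²/2 − μ/r = (2011)²/2 − 1.659×10¹⁵/1.406×10⁸ = -9.778×10⁶ J/kg.
Since ε = −μ/(2a), a = −μ/(2ε) = 8.484×10⁷ m = 84837 km.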